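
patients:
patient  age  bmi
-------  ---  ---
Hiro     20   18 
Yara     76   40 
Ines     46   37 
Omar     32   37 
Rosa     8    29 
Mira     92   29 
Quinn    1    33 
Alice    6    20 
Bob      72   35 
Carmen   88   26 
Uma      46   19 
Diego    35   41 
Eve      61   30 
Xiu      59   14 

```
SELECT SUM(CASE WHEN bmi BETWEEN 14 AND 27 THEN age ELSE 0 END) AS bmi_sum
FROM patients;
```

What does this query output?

patient=Hiro: ✓ → 20
patient=Yara: ✗
patient=Ines: ✗
patient=Omar: ✗
patient=Rosa: ✗
patient=Mira: ✗
patient=Quinn: ✗
patient=Alice: ✓ → 6
patient=Bob: ✗
patient=Carmen: ✓ → 88
patient=Uma: ✓ → 46
patient=Diego: ✗
patient=Eve: ✗
patient=Xiu: ✓ → 59
bmi_sum = 20 + 6 + 88 + 46 + 59 = 219

219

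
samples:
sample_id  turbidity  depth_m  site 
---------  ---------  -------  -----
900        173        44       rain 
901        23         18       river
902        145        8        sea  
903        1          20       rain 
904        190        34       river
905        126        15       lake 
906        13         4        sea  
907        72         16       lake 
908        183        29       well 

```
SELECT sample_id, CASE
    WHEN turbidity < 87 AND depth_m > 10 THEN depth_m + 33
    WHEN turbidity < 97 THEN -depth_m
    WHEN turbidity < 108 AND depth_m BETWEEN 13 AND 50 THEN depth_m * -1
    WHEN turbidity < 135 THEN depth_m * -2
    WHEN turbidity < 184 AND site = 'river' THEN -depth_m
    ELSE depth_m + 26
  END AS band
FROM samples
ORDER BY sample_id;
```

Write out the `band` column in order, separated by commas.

sample_id=900: ELSE → 70
sample_id=901: turbidity < 87 AND depth_m > 10 → 51
sample_id=902: ELSE → 34
sample_id=903: turbidity < 87 AND depth_m > 10 → 53
sample_id=904: ELSE → 60
sample_id=905: turbidity < 135 → -30
sample_id=906: turbidity < 97 → -4
sample_id=907: turbidity < 87 AND depth_m > 10 → 49
sample_id=908: ELSE → 55

70, 51, 34, 53, 60, -30, -4, 49, 55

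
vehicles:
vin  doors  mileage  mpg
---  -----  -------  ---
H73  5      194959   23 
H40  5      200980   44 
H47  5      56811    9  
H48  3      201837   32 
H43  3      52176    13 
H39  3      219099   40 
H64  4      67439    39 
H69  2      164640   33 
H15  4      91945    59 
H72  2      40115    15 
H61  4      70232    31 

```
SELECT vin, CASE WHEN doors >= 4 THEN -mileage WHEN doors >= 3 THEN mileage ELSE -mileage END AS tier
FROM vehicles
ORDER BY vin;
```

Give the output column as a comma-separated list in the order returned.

vin=H15: doors >= 4 → -91945
vin=H39: doors >= 3 → 219099
vin=H40: doors >= 4 → -200980
vin=H43: doors >= 3 → 52176
vin=H47: doors >= 4 → -56811
vin=H48: doors >= 3 → 201837
vin=H61: doors >= 4 → -70232
vin=H64: doors >= 4 → -67439
vin=H69: ELSE → -164640
vin=H72: ELSE → -40115
vin=H73: doors >= 4 → -194959

-91945, 219099, -200980, 52176, -56811, 201837, -70232, -67439, -164640, -40115, -194959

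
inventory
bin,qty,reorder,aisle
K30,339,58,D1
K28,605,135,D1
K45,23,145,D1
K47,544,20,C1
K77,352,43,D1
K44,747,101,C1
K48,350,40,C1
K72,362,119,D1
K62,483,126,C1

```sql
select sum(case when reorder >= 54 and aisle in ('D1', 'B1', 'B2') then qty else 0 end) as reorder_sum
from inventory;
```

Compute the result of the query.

1329

bin=K30: ✓ → 339
bin=K28: ✓ → 605
bin=K45: ✓ → 23
bin=K47: ✗
bin=K77: ✗
bin=K44: ✗
bin=K48: ✗
bin=K72: ✓ → 362
bin=K62: ✗
reorder_sum = 339 + 605 + 23 + 362 = 1329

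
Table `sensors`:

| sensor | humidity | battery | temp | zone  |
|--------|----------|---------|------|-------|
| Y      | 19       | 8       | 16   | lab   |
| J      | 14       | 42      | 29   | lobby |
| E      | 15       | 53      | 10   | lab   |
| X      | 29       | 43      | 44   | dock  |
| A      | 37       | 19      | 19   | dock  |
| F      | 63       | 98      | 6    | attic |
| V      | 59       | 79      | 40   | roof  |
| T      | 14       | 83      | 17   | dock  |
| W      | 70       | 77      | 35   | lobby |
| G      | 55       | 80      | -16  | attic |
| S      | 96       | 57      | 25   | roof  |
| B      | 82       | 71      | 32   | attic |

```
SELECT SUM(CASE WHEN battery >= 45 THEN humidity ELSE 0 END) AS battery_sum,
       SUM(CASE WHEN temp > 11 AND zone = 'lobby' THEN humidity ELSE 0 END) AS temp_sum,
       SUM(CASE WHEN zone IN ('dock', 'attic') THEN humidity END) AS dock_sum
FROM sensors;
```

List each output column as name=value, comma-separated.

battery_sum=454, temp_sum=84, dock_sum=280

[battery_sum: battery >= 45]
sensor=Y: ✗
sensor=J: ✗
sensor=E: ✓ → 15
sensor=X: ✗
sensor=A: ✗
sensor=F: ✓ → 63
sensor=V: ✓ → 59
sensor=T: ✓ → 14
sensor=W: ✓ → 70
sensor=G: ✓ → 55
sensor=S: ✓ → 96
sensor=B: ✓ → 82
battery_sum = 15 + 63 + 59 + 14 + 70 + 55 + 96 + 82 = 454
—
[temp_sum: temp > 11 AND zone = 'lobby']
sensor=Y: ✗
sensor=J: ✓ → 14
sensor=E: ✗
sensor=X: ✗
sensor=A: ✗
sensor=F: ✗
sensor=V: ✗
sensor=T: ✗
sensor=W: ✓ → 70
sensor=G: ✗
sensor=S: ✗
sensor=B: ✗
temp_sum = 14 + 70 = 84
—
[dock_sum: zone IN ('dock', 'attic')]
sensor=Y: ✗
sensor=J: ✗
sensor=E: ✗
sensor=X: ✓ → 29
sensor=A: ✓ → 37
sensor=F: ✓ → 63
sensor=V: ✗
sensor=T: ✓ → 14
sensor=W: ✗
sensor=G: ✓ → 55
sensor=S: ✗
sensor=B: ✓ → 82
dock_sum = 29 + 37 + 63 + 14 + 55 + 82 = 280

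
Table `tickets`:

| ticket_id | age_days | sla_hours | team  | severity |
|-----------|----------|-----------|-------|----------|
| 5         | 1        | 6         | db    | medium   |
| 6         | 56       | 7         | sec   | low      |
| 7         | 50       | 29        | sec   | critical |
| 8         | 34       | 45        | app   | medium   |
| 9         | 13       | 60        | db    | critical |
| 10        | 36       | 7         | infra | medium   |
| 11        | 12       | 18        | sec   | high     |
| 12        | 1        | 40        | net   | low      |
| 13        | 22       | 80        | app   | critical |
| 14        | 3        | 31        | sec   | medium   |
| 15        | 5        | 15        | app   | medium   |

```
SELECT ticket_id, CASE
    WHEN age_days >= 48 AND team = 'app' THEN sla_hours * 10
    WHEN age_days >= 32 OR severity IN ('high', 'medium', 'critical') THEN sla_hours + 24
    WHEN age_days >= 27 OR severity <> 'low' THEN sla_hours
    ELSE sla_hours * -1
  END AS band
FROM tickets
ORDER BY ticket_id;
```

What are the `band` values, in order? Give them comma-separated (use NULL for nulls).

ticket_id=5: age_days >= 32 OR severity IN ('high', 'medium', 'critical') → 30
ticket_id=6: age_days >= 32 OR severity IN ('high', 'medium', 'critical') → 31
ticket_id=7: age_days >= 32 OR severity IN ('high', 'medium', 'critical') → 53
ticket_id=8: age_days >= 32 OR severity IN ('high', 'medium', 'critical') → 69
ticket_id=9: age_days >= 32 OR severity IN ('high', 'medium', 'critical') → 84
ticket_id=10: age_days >= 32 OR severity IN ('high', 'medium', 'critical') → 31
ticket_id=11: age_days >= 32 OR severity IN ('high', 'medium', 'critical') → 42
ticket_id=12: ELSE → -40
ticket_id=13: age_days >= 32 OR severity IN ('high', 'medium', 'critical') → 104
ticket_id=14: age_days >= 32 OR severity IN ('high', 'medium', 'critical') → 55
ticket_id=15: age_days >= 32 OR severity IN ('high', 'medium', 'critical') → 39

30, 31, 53, 69, 84, 31, 42, -40, 104, 55, 39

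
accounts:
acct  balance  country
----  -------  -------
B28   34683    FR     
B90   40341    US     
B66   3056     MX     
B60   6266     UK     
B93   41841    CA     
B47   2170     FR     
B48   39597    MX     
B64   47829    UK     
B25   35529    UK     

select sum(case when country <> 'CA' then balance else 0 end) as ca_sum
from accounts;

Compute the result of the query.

209471

acct=B28: ✓ → 34683
acct=B90: ✓ → 40341
acct=B66: ✓ → 3056
acct=B60: ✓ → 6266
acct=B93: ✗
acct=B47: ✓ → 2170
acct=B48: ✓ → 39597
acct=B64: ✓ → 47829
acct=B25: ✓ → 35529
ca_sum = 34683 + 40341 + 3056 + 6266 + 2170 + 39597 + 47829 + 35529 = 209471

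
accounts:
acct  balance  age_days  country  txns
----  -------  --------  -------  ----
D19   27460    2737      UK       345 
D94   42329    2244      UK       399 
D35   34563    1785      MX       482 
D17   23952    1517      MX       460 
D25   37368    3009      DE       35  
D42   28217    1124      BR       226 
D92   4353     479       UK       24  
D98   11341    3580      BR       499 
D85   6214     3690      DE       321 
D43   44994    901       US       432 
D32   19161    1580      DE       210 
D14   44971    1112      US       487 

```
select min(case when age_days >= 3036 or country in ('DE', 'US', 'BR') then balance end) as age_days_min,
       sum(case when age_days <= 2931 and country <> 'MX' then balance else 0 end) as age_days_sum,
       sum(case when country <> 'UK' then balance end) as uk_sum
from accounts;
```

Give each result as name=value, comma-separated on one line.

[age_days_min: age_days >= 3036 or country in ('DE', 'US', 'BR')]
acct=D19: ✗
acct=D94: ✗
acct=D35: ✗
acct=D17: ✗
acct=D25: ✓ → 37368
acct=D42: ✓ → 28217
acct=D92: ✗
acct=D98: ✓ → 11341
acct=D85: ✓ → 6214
acct=D43: ✓ → 44994
acct=D32: ✓ → 19161
acct=D14: ✓ → 44971
age_days_min = MIN(37368, 28217, 11341, 6214, 44994, 19161, 44971) = 6214
—
[age_days_sum: age_days <= 2931 and country <> 'MX']
acct=D19: ✓ → 27460
acct=D94: ✓ → 42329
acct=D35: ✗
acct=D17: ✗
acct=D25: ✗
acct=D42: ✓ → 28217
acct=D92: ✓ → 4353
acct=D98: ✗
acct=D85: ✗
acct=D43: ✓ → 44994
acct=D32: ✓ → 19161
acct=D14: ✓ → 44971
age_days_sum = 27460 + 42329 + 28217 + 4353 + 44994 + 19161 + 44971 = 211485
—
[uk_sum: country <> 'UK']
acct=D19: ✗
acct=D94: ✗
acct=D35: ✓ → 34563
acct=D17: ✓ → 23952
acct=D25: ✓ → 37368
acct=D42: ✓ → 28217
acct=D92: ✗
acct=D98: ✓ → 11341
acct=D85: ✓ → 6214
acct=D43: ✓ → 44994
acct=D32: ✓ → 19161
acct=D14: ✓ → 44971
uk_sum = 34563 + 23952 + 37368 + 28217 + 11341 + 6214 + 44994 + 19161 + 44971 = 250781

age_days_min=6214, age_days_sum=211485, uk_sum=250781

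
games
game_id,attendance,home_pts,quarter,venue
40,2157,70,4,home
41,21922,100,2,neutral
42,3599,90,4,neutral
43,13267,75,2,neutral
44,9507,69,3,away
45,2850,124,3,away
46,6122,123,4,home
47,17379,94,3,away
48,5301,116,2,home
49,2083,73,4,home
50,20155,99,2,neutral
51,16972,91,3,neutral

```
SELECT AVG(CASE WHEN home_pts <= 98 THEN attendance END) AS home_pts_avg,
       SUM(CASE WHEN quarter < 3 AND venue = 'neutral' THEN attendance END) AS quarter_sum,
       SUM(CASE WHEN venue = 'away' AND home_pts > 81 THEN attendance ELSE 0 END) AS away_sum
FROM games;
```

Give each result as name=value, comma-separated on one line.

[home_pts_avg: home_pts <= 98]
game_id=40: ✓ → 2157
game_id=41: ✗
game_id=42: ✓ → 3599
game_id=43: ✓ → 13267
game_id=44: ✓ → 9507
game_id=45: ✗
game_id=46: ✗
game_id=47: ✓ → 17379
game_id=48: ✗
game_id=49: ✓ → 2083
game_id=50: ✗
game_id=51: ✓ → 16972
home_pts_avg = (2157 + 3599 + 13267 + 9507 + 17379 + 2083 + 16972) / 7 = 9280.5714285714
—
[quarter_sum: quarter < 3 AND venue = 'neutral']
game_id=40: ✗
game_id=41: ✓ → 21922
game_id=42: ✗
game_id=43: ✓ → 13267
game_id=44: ✗
game_id=45: ✗
game_id=46: ✗
game_id=47: ✗
game_id=48: ✗
game_id=49: ✗
game_id=50: ✓ → 20155
game_id=51: ✗
quarter_sum = 21922 + 13267 + 20155 = 55344
—
[away_sum: venue = 'away' AND home_pts > 81]
game_id=40: ✗
game_id=41: ✗
game_id=42: ✗
game_id=43: ✗
game_id=44: ✗
game_id=45: ✓ → 2850
game_id=46: ✗
game_id=47: ✓ → 17379
game_id=48: ✗
game_id=49: ✗
game_id=50: ✗
game_id=51: ✗
away_sum = 2850 + 17379 = 20229

home_pts_avg=9280.5714285714, quarter_sum=55344, away_sum=20229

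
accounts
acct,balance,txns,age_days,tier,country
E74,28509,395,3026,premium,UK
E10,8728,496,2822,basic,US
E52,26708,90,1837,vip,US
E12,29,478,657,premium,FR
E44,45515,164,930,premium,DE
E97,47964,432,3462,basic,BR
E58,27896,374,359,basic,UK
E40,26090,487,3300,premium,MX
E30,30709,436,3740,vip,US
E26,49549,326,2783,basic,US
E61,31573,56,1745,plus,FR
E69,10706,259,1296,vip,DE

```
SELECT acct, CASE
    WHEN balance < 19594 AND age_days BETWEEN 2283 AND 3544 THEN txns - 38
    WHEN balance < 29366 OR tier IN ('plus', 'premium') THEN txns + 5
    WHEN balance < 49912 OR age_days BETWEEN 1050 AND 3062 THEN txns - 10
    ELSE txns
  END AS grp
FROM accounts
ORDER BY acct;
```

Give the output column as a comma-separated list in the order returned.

acct=E10: balance < 19594 AND age_days BETWEEN 2283 AND 3544 → 458
acct=E12: balance < 29366 OR tier IN ('plus', 'premium') → 483
acct=E26: balance < 49912 OR age_days BETWEEN 1050 AND 3062 → 316
acct=E30: balance < 49912 OR age_days BETWEEN 1050 AND 3062 → 426
acct=E40: balance < 29366 OR tier IN ('plus', 'premium') → 492
acct=E44: balance < 29366 OR tier IN ('plus', 'premium') → 169
acct=E52: balance < 29366 OR tier IN ('plus', 'premium') → 95
acct=E58: balance < 29366 OR tier IN ('plus', 'premium') → 379
acct=E61: balance < 29366 OR tier IN ('plus', 'premium') → 61
acct=E69: balance < 29366 OR tier IN ('plus', 'premium') → 264
acct=E74: balance < 29366 OR tier IN ('plus', 'premium') → 400
acct=E97: balance < 49912 OR age_days BETWEEN 1050 AND 3062 → 422

458, 483, 316, 426, 492, 169, 95, 379, 61, 264, 400, 422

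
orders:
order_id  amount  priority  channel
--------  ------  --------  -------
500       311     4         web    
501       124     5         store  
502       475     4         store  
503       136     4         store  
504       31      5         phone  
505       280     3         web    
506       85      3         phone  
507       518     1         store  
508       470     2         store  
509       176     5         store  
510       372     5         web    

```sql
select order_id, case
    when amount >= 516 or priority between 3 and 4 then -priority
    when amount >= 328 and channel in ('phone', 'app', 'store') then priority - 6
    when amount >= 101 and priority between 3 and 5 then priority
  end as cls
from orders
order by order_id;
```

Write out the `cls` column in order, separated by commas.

-4, 5, -4, -4, NULL, -3, -3, -1, -4, 5, 5

order_id=500: amount >= 516 or priority between 3 and 4 → -4
order_id=501: amount >= 101 and priority between 3 and 5 → 5
order_id=502: amount >= 516 or priority between 3 and 4 → -4
order_id=503: amount >= 516 or priority between 3 and 4 → -4
order_id=504: (no match → NULL) → NULL
order_id=505: amount >= 516 or priority between 3 and 4 → -3
order_id=506: amount >= 516 or priority between 3 and 4 → -3
order_id=507: amount >= 516 or priority between 3 and 4 → -1
order_id=508: amount >= 328 and channel in ('phone', 'app', 'store') → -4
order_id=509: amount >= 101 and priority between 3 and 5 → 5
order_id=510: amount >= 101 and priority between 3 and 5 → 5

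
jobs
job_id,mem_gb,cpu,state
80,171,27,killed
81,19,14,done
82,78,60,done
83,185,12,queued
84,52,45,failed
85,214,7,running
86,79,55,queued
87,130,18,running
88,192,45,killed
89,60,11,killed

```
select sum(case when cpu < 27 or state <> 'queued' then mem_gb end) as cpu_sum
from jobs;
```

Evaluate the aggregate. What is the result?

job_id=80: ✓ → 171
job_id=81: ✓ → 19
job_id=82: ✓ → 78
job_id=83: ✓ → 185
job_id=84: ✓ → 52
job_id=85: ✓ → 214
job_id=86: ✗
job_id=87: ✓ → 130
job_id=88: ✓ → 192
job_id=89: ✓ → 60
cpu_sum = 171 + 19 + 78 + 185 + 52 + 214 + 130 + 192 + 60 = 1101

1101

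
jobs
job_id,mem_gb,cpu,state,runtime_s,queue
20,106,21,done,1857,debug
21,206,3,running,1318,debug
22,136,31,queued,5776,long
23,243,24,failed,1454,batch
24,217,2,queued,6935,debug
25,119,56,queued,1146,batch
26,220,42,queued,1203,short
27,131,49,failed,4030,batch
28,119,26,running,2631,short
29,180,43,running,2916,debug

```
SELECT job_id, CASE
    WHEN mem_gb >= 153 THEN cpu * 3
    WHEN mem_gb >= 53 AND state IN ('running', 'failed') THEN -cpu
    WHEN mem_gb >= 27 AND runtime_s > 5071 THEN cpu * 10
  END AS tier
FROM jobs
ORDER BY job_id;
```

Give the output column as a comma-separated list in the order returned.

NULL, 9, 310, 72, 6, NULL, 126, -49, -26, 129

job_id=20: (no match → NULL) → NULL
job_id=21: mem_gb >= 153 → 9
job_id=22: mem_gb >= 27 AND runtime_s > 5071 → 310
job_id=23: mem_gb >= 153 → 72
job_id=24: mem_gb >= 153 → 6
job_id=25: (no match → NULL) → NULL
job_id=26: mem_gb >= 153 → 126
job_id=27: mem_gb >= 53 AND state IN ('running', 'failed') → -49
job_id=28: mem_gb >= 53 AND state IN ('running', 'failed') → -26
job_id=29: mem_gb >= 153 → 129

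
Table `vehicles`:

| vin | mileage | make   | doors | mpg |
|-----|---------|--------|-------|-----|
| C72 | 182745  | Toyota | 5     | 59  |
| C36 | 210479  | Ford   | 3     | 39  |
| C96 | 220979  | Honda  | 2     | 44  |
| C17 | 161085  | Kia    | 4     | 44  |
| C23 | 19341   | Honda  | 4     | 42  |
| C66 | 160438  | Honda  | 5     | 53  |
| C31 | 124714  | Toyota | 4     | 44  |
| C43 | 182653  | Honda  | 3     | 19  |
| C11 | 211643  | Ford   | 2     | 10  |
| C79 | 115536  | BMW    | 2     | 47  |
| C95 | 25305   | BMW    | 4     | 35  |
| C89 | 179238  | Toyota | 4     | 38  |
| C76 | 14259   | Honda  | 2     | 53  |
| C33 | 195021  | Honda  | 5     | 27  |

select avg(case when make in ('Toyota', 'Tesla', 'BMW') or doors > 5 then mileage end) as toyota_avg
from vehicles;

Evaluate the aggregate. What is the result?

125507.6

vin=C72: ✓ → 182745
vin=C36: ✗
vin=C96: ✗
vin=C17: ✗
vin=C23: ✗
vin=C66: ✗
vin=C31: ✓ → 124714
vin=C43: ✗
vin=C11: ✗
vin=C79: ✓ → 115536
vin=C95: ✓ → 25305
vin=C89: ✓ → 179238
vin=C76: ✗
vin=C33: ✗
toyota_avg = (182745 + 124714 + 115536 + 25305 + 179238) / 5 = 125507.6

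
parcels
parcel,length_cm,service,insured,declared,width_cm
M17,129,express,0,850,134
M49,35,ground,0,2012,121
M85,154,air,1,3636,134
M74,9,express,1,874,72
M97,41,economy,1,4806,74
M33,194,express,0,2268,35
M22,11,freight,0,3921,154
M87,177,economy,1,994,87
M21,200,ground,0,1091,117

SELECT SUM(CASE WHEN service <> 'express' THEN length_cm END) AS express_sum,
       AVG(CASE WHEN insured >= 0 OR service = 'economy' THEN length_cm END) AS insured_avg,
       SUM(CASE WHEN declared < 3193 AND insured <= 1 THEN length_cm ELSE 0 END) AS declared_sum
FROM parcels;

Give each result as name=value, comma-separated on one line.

[express_sum: service <> 'express']
parcel=M17: ✗
parcel=M49: ✓ → 35
parcel=M85: ✓ → 154
parcel=M74: ✗
parcel=M97: ✓ → 41
parcel=M33: ✗
parcel=M22: ✓ → 11
parcel=M87: ✓ → 177
parcel=M21: ✓ → 200
express_sum = 35 + 154 + 41 + 11 + 177 + 200 = 618
—
[insured_avg: insured >= 0 OR service = 'economy']
parcel=M17: ✓ → 129
parcel=M49: ✓ → 35
parcel=M85: ✓ → 154
parcel=M74: ✓ → 9
parcel=M97: ✓ → 41
parcel=M33: ✓ → 194
parcel=M22: ✓ → 11
parcel=M87: ✓ → 177
parcel=M21: ✓ → 200
insured_avg = (129 + 35 + 154 + 9 + 41 + 194 + 11 + 177 + 200) / 9 = 105.5555555556
—
[declared_sum: declared < 3193 AND insured <= 1]
parcel=M17: ✓ → 129
parcel=M49: ✓ → 35
parcel=M85: ✗
parcel=M74: ✓ → 9
parcel=M97: ✗
parcel=M33: ✓ → 194
parcel=M22: ✗
parcel=M87: ✓ → 177
parcel=M21: ✓ → 200
declared_sum = 129 + 35 + 9 + 194 + 177 + 200 = 744

express_sum=618, insured_avg=105.5555555556, declared_sum=744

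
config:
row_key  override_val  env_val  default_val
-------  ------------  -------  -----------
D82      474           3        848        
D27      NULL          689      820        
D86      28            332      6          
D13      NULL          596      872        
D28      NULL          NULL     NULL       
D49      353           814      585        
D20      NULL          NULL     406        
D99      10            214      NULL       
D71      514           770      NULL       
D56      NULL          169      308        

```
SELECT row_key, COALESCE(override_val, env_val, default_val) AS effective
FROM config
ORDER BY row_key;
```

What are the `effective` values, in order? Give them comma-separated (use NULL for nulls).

596, 406, 689, NULL, 353, 169, 514, 474, 28, 10

row_key=D13: override_val=NULL, env_val=596 → 596
row_key=D20: override_val=NULL, env_val=NULL, default_val=406 → 406
row_key=D27: override_val=NULL, env_val=689 → 689
row_key=D28: override_val=NULL, env_val=NULL, default_val=NULL (all NULL) → NULL
row_key=D49: override_val=353 → 353
row_key=D56: override_val=NULL, env_val=169 → 169
row_key=D71: override_val=514 → 514
row_key=D82: override_val=474 → 474
row_key=D86: override_val=28 → 28
row_key=D99: override_val=10 → 10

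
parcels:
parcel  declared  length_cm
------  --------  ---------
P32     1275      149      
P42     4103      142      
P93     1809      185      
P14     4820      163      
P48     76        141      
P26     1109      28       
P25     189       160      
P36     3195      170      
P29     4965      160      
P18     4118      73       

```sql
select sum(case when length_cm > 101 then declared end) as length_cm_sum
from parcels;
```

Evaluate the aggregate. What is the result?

parcel=P32: ✓ → 1275
parcel=P42: ✓ → 4103
parcel=P93: ✓ → 1809
parcel=P14: ✓ → 4820
parcel=P48: ✓ → 76
parcel=P26: ✗
parcel=P25: ✓ → 189
parcel=P36: ✓ → 3195
parcel=P29: ✓ → 4965
parcel=P18: ✗
length_cm_sum = 1275 + 4103 + 1809 + 4820 + 76 + 189 + 3195 + 4965 = 20432

20432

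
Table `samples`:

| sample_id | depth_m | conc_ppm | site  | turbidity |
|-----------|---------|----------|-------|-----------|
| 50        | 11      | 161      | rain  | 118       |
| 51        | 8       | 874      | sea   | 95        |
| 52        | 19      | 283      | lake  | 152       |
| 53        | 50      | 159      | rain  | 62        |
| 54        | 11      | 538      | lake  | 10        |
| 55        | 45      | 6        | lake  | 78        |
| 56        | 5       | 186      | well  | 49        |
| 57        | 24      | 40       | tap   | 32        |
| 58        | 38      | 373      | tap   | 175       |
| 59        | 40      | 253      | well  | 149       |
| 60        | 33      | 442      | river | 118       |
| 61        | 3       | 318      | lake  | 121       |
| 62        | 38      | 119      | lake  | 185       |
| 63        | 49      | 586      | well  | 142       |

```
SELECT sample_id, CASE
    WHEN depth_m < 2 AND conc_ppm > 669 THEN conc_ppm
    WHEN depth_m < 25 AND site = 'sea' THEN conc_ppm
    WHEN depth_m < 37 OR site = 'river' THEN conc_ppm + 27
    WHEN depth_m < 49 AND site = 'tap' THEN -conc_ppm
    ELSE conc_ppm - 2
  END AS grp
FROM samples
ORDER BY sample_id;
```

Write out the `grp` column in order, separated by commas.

sample_id=50: depth_m < 37 OR site = 'river' → 188
sample_id=51: depth_m < 25 AND site = 'sea' → 874
sample_id=52: depth_m < 37 OR site = 'river' → 310
sample_id=53: ELSE → 157
sample_id=54: depth_m < 37 OR site = 'river' → 565
sample_id=55: ELSE → 4
sample_id=56: depth_m < 37 OR site = 'river' → 213
sample_id=57: depth_m < 37 OR site = 'river' → 67
sample_id=58: depth_m < 49 AND site = 'tap' → -373
sample_id=59: ELSE → 251
sample_id=60: depth_m < 37 OR site = 'river' → 469
sample_id=61: depth_m < 37 OR site = 'river' → 345
sample_id=62: ELSE → 117
sample_id=63: ELSE → 584

188, 874, 310, 157, 565, 4, 213, 67, -373, 251, 469, 345, 117, 584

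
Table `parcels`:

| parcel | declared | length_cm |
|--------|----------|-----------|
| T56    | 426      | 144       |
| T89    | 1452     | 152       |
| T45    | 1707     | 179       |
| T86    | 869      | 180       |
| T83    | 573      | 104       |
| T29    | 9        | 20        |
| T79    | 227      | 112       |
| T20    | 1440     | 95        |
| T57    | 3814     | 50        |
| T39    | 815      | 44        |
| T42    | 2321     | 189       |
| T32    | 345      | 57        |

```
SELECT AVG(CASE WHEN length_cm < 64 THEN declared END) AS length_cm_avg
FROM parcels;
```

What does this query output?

parcel=T56: ✗
parcel=T89: ✗
parcel=T45: ✗
parcel=T86: ✗
parcel=T83: ✗
parcel=T29: ✓ → 9
parcel=T79: ✗
parcel=T20: ✗
parcel=T57: ✓ → 3814
parcel=T39: ✓ → 815
parcel=T42: ✗
parcel=T32: ✓ → 345
length_cm_avg = (9 + 3814 + 815 + 345) / 4 = 1245.75

1245.75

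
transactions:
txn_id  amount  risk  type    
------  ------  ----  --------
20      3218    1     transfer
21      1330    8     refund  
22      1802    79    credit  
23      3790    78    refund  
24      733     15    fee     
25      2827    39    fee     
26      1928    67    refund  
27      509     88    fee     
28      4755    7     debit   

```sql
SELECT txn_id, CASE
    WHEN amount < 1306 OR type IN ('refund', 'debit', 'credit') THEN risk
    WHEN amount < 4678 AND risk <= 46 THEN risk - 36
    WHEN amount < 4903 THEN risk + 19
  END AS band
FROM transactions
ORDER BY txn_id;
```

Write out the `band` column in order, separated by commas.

-35, 8, 79, 78, 15, 3, 67, 88, 7

txn_id=20: amount < 4678 AND risk <= 46 → -35
txn_id=21: amount < 1306 OR type IN ('refund', 'debit', 'credit') → 8
txn_id=22: amount < 1306 OR type IN ('refund', 'debit', 'credit') → 79
txn_id=23: amount < 1306 OR type IN ('refund', 'debit', 'credit') → 78
txn_id=24: amount < 1306 OR type IN ('refund', 'debit', 'credit') → 15
txn_id=25: amount < 4678 AND risk <= 46 → 3
txn_id=26: amount < 1306 OR type IN ('refund', 'debit', 'credit') → 67
txn_id=27: amount < 1306 OR type IN ('refund', 'debit', 'credit') → 88
txn_id=28: amount < 1306 OR type IN ('refund', 'debit', 'credit') → 7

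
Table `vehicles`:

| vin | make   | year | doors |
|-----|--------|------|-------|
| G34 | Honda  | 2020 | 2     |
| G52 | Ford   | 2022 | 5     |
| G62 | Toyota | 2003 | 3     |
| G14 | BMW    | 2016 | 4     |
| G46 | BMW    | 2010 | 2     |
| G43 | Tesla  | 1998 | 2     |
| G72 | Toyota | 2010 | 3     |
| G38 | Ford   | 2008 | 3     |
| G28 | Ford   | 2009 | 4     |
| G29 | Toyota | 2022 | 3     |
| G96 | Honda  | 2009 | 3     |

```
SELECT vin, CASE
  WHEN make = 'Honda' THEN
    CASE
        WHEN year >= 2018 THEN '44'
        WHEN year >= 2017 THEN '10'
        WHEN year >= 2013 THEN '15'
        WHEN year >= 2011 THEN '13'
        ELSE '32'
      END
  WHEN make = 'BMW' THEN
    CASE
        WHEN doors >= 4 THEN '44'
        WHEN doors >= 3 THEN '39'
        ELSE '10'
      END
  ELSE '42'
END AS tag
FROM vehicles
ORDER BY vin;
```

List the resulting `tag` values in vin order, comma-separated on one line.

vin=G14: make='BMW' → inner[doors >= 4] → 44
vin=G28: make='Ford' → outer ELSE → 42
vin=G29: make='Toyota' → outer ELSE → 42
vin=G34: make='Honda' → inner[year >= 2018] → 44
vin=G38: make='Ford' → outer ELSE → 42
vin=G43: make='Tesla' → outer ELSE → 42
vin=G46: make='BMW' → inner[ELSE] → 10
vin=G52: make='Ford' → outer ELSE → 42
vin=G62: make='Toyota' → outer ELSE → 42
vin=G72: make='Toyota' → outer ELSE → 42
vin=G96: make='Honda' → inner[ELSE] → 32

44, 42, 42, 44, 42, 42, 10, 42, 42, 42, 32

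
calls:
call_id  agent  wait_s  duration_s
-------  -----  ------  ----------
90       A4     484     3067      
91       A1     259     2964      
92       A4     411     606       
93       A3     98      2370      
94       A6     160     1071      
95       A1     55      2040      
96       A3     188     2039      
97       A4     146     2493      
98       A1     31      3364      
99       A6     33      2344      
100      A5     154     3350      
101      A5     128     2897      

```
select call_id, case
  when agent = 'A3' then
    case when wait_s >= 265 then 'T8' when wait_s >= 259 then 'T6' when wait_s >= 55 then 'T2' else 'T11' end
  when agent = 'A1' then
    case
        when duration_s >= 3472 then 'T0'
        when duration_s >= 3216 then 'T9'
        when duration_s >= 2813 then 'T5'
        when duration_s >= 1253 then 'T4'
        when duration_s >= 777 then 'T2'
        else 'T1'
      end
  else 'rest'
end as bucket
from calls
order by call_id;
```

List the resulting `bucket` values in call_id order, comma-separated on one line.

call_id=90: agent='A4' → outer ELSE → rest
call_id=91: agent='A1' → inner[duration_s >= 2813] → T5
call_id=92: agent='A4' → outer ELSE → rest
call_id=93: agent='A3' → inner[wait_s >= 55] → T2
call_id=94: agent='A6' → outer ELSE → rest
call_id=95: agent='A1' → inner[duration_s >= 1253] → T4
call_id=96: agent='A3' → inner[wait_s >= 55] → T2
call_id=97: agent='A4' → outer ELSE → rest
call_id=98: agent='A1' → inner[duration_s >= 3216] → T9
call_id=99: agent='A6' → outer ELSE → rest
call_id=100: agent='A5' → outer ELSE → rest
call_id=101: agent='A5' → outer ELSE → rest

rest, T5, rest, T2, rest, T4, T2, rest, T9, rest, rest, rest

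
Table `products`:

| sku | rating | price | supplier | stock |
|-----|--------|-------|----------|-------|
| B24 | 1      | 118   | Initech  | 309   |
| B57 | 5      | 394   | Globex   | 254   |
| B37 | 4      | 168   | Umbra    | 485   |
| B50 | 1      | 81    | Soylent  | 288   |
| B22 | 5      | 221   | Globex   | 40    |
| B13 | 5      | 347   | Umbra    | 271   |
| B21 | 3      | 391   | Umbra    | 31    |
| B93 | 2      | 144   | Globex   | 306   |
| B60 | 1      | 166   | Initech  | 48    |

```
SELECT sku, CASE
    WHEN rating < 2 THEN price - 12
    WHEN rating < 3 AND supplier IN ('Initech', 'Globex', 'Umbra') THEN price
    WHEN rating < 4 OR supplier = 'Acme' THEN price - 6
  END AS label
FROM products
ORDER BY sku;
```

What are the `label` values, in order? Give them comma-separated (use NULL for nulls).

sku=B13: (no match → NULL) → NULL
sku=B21: rating < 4 OR supplier = 'Acme' → 385
sku=B22: (no match → NULL) → NULL
sku=B24: rating < 2 → 106
sku=B37: (no match → NULL) → NULL
sku=B50: rating < 2 → 69
sku=B57: (no match → NULL) → NULL
sku=B60: rating < 2 → 154
sku=B93: rating < 3 AND supplier IN ('Initech', 'Globex', 'Umbra') → 144

NULL, 385, NULL, 106, NULL, 69, NULL, 154, 144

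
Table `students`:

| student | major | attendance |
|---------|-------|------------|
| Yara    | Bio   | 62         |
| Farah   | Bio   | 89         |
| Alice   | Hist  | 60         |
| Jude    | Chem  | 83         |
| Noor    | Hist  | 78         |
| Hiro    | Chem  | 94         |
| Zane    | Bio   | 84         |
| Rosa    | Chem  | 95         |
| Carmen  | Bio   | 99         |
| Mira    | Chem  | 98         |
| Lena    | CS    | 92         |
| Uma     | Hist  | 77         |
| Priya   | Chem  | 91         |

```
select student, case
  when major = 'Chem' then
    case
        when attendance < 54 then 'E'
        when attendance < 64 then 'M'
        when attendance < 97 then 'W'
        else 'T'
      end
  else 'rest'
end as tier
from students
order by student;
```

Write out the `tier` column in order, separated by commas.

student=Alice: major='Hist' → outer ELSE → rest
student=Carmen: major='Bio' → outer ELSE → rest
student=Farah: major='Bio' → outer ELSE → rest
student=Hiro: major='Chem' → inner[attendance < 97] → W
student=Jude: major='Chem' → inner[attendance < 97] → W
student=Lena: major='CS' → outer ELSE → rest
student=Mira: major='Chem' → inner[ELSE] → T
student=Noor: major='Hist' → outer ELSE → rest
student=Priya: major='Chem' → inner[attendance < 97] → W
student=Rosa: major='Chem' → inner[attendance < 97] → W
student=Uma: major='Hist' → outer ELSE → rest
student=Yara: major='Bio' → outer ELSE → rest
student=Zane: major='Bio' → outer ELSE → rest

rest, rest, rest, W, W, rest, T, rest, W, W, rest, rest, rest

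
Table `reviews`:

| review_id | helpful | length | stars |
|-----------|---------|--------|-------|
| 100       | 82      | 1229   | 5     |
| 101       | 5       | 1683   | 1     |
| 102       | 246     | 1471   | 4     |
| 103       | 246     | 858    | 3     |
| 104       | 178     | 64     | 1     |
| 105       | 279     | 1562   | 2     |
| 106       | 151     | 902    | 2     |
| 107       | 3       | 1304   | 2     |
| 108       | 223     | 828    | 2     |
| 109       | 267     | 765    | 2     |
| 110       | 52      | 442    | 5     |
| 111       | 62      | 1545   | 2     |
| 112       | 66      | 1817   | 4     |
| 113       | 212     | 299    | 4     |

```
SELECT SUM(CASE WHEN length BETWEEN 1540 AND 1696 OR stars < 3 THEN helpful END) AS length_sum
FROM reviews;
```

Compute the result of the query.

review_id=100: ✗
review_id=101: ✓ → 5
review_id=102: ✗
review_id=103: ✗
review_id=104: ✓ → 178
review_id=105: ✓ → 279
review_id=106: ✓ → 151
review_id=107: ✓ → 3
review_id=108: ✓ → 223
review_id=109: ✓ → 267
review_id=110: ✗
review_id=111: ✓ → 62
review_id=112: ✗
review_id=113: ✗
length_sum = 5 + 178 + 279 + 151 + 3 + 223 + 267 + 62 = 1168

1168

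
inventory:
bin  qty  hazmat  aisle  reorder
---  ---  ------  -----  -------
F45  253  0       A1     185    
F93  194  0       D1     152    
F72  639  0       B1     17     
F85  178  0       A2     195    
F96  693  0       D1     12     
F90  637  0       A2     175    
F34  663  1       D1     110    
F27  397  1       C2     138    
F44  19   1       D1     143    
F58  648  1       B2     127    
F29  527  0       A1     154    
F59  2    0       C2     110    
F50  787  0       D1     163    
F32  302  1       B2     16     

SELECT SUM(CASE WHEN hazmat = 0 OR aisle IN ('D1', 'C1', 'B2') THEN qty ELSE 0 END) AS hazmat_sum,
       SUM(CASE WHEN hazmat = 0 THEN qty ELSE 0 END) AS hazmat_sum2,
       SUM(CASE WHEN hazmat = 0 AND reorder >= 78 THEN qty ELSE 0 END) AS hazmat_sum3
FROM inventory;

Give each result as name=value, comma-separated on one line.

hazmat_sum=5542, hazmat_sum2=3910, hazmat_sum3=2578

[hazmat_sum: hazmat = 0 OR aisle IN ('D1', 'C1', 'B2')]
bin=F45: ✓ → 253
bin=F93: ✓ → 194
bin=F72: ✓ → 639
bin=F85: ✓ → 178
bin=F96: ✓ → 693
bin=F90: ✓ → 637
bin=F34: ✓ → 663
bin=F27: ✗
bin=F44: ✓ → 19
bin=F58: ✓ → 648
bin=F29: ✓ → 527
bin=F59: ✓ → 2
bin=F50: ✓ → 787
bin=F32: ✓ → 302
hazmat_sum = 253 + 194 + 639 + 178 + 693 + 637 + 663 + 19 + 648 + 527 + 2 + 787 + 302 = 5542
—
[hazmat_sum2: hazmat = 0]
bin=F45: ✓ → 253
bin=F93: ✓ → 194
bin=F72: ✓ → 639
bin=F85: ✓ → 178
bin=F96: ✓ → 693
bin=F90: ✓ → 637
bin=F34: ✗
bin=F27: ✗
bin=F44: ✗
bin=F58: ✗
bin=F29: ✓ → 527
bin=F59: ✓ → 2
bin=F50: ✓ → 787
bin=F32: ✗
hazmat_sum2 = 253 + 194 + 639 + 178 + 693 + 637 + 527 + 2 + 787 = 3910
—
[hazmat_sum3: hazmat = 0 AND reorder >= 78]
bin=F45: ✓ → 253
bin=F93: ✓ → 194
bin=F72: ✗
bin=F85: ✓ → 178
bin=F96: ✗
bin=F90: ✓ → 637
bin=F34: ✗
bin=F27: ✗
bin=F44: ✗
bin=F58: ✗
bin=F29: ✓ → 527
bin=F59: ✓ → 2
bin=F50: ✓ → 787
bin=F32: ✗
hazmat_sum3 = 253 + 194 + 178 + 637 + 527 + 2 + 787 = 2578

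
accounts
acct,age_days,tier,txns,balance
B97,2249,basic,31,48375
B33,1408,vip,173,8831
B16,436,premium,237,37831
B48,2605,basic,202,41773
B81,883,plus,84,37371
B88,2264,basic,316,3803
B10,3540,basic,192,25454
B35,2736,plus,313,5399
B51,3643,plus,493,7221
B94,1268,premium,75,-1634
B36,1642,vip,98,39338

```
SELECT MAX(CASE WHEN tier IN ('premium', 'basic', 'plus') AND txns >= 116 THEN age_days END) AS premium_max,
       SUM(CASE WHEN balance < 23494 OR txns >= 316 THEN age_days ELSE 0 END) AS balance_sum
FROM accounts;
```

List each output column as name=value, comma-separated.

[premium_max: tier IN ('premium', 'basic', 'plus') AND txns >= 116]
acct=B97: ✗
acct=B33: ✗
acct=B16: ✓ → 436
acct=B48: ✓ → 2605
acct=B81: ✗
acct=B88: ✓ → 2264
acct=B10: ✓ → 3540
acct=B35: ✓ → 2736
acct=B51: ✓ → 3643
acct=B94: ✗
acct=B36: ✗
premium_max = MAX(436, 2605, 2264, 3540, 2736, 3643) = 3643
—
[balance_sum: balance < 23494 OR txns >= 316]
acct=B97: ✗
acct=B33: ✓ → 1408
acct=B16: ✗
acct=B48: ✗
acct=B81: ✗
acct=B88: ✓ → 2264
acct=B10: ✗
acct=B35: ✓ → 2736
acct=B51: ✓ → 3643
acct=B94: ✓ → 1268
acct=B36: ✗
balance_sum = 1408 + 2264 + 2736 + 3643 + 1268 = 11319

premium_max=3643, balance_sum=11319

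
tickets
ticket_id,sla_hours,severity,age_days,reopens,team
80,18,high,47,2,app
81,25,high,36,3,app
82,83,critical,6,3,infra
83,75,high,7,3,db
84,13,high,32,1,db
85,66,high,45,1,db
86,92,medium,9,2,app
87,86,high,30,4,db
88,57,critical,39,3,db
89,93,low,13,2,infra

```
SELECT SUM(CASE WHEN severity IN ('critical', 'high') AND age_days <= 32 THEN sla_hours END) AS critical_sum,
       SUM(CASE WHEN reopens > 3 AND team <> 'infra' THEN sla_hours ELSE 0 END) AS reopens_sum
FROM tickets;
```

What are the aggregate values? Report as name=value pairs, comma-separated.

[critical_sum: severity IN ('critical', 'high') AND age_days <= 32]
ticket_id=80: ✗
ticket_id=81: ✗
ticket_id=82: ✓ → 83
ticket_id=83: ✓ → 75
ticket_id=84: ✓ → 13
ticket_id=85: ✗
ticket_id=86: ✗
ticket_id=87: ✓ → 86
ticket_id=88: ✗
ticket_id=89: ✗
critical_sum = 83 + 75 + 13 + 86 = 257
—
[reopens_sum: reopens > 3 AND team <> 'infra']
ticket_id=80: ✗
ticket_id=81: ✗
ticket_id=82: ✗
ticket_id=83: ✗
ticket_id=84: ✗
ticket_id=85: ✗
ticket_id=86: ✗
ticket_id=87: ✓ → 86
ticket_id=88: ✗
ticket_id=89: ✗
reopens_sum = 86

critical_sum=257, reopens_sum=86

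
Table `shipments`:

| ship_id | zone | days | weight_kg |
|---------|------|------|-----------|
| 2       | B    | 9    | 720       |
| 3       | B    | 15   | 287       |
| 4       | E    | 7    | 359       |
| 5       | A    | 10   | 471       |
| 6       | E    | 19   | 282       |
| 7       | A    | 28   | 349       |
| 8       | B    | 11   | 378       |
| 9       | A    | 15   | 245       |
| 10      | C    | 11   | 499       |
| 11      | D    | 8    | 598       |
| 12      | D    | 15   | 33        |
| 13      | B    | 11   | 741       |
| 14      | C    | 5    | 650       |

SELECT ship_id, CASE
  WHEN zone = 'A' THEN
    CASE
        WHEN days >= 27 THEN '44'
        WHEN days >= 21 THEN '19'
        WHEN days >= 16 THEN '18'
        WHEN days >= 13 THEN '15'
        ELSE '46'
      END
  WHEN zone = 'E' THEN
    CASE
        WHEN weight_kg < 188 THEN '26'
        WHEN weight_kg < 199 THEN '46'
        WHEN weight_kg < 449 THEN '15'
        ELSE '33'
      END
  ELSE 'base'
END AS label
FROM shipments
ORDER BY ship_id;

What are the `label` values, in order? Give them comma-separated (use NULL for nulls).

base, base, 15, 46, 15, 44, base, 15, base, base, base, base, base

ship_id=2: zone='B' → outer ELSE → base
ship_id=3: zone='B' → outer ELSE → base
ship_id=4: zone='E' → inner[weight_kg < 449] → 15
ship_id=5: zone='A' → inner[ELSE] → 46
ship_id=6: zone='E' → inner[weight_kg < 449] → 15
ship_id=7: zone='A' → inner[days >= 27] → 44
ship_id=8: zone='B' → outer ELSE → base
ship_id=9: zone='A' → inner[days >= 13] → 15
ship_id=10: zone='C' → outer ELSE → base
ship_id=11: zone='D' → outer ELSE → base
ship_id=12: zone='D' → outer ELSE → base
ship_id=13: zone='B' → outer ELSE → base
ship_id=14: zone='C' → outer ELSE → base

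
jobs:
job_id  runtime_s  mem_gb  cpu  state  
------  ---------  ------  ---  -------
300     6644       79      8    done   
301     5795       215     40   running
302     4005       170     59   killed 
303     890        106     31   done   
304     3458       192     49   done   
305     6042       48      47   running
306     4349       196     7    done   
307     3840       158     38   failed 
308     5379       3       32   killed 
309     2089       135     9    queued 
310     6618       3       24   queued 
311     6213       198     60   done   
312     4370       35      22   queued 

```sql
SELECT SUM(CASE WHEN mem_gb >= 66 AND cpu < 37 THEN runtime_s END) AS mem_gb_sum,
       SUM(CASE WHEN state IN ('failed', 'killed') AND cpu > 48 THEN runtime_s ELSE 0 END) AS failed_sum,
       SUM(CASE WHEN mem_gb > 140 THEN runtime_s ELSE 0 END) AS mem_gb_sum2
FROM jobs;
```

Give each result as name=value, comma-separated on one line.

[mem_gb_sum: mem_gb >= 66 AND cpu < 37]
job_id=300: ✓ → 6644
job_id=301: ✗
job_id=302: ✗
job_id=303: ✓ → 890
job_id=304: ✗
job_id=305: ✗
job_id=306: ✓ → 4349
job_id=307: ✗
job_id=308: ✗
job_id=309: ✓ → 2089
job_id=310: ✗
job_id=311: ✗
job_id=312: ✗
mem_gb_sum = 6644 + 890 + 4349 + 2089 = 13972
—
[failed_sum: state IN ('failed', 'killed') AND cpu > 48]
job_id=300: ✗
job_id=301: ✗
job_id=302: ✓ → 4005
job_id=303: ✗
job_id=304: ✗
job_id=305: ✗
job_id=306: ✗
job_id=307: ✗
job_id=308: ✗
job_id=309: ✗
job_id=310: ✗
job_id=311: ✗
job_id=312: ✗
failed_sum = 4005
—
[mem_gb_sum2: mem_gb > 140]
job_id=300: ✗
job_id=301: ✓ → 5795
job_id=302: ✓ → 4005
job_id=303: ✗
job_id=304: ✓ → 3458
job_id=305: ✗
job_id=306: ✓ → 4349
job_id=307: ✓ → 3840
job_id=308: ✗
job_id=309: ✗
job_id=310: ✗
job_id=311: ✓ → 6213
job_id=312: ✗
mem_gb_sum2 = 5795 + 4005 + 3458 + 4349 + 3840 + 6213 = 27660

mem_gb_sum=13972, failed_sum=4005, mem_gb_sum2=27660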